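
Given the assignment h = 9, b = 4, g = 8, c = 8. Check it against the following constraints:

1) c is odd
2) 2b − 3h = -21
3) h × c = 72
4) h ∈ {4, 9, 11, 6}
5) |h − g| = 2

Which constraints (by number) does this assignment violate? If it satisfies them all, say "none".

Constraints 1, 2, 5 are violated.

1) c = 8 is even  ✘
2) 2b − 3h = 2(4) − 3(9) = -19, not -21  ✘
3) h × c = 9 × 8 = 72  ✔
4) h = 9 is in {4, 9, 11, 6}  ✔
5) |9 − 8| = 1, not 2  ✘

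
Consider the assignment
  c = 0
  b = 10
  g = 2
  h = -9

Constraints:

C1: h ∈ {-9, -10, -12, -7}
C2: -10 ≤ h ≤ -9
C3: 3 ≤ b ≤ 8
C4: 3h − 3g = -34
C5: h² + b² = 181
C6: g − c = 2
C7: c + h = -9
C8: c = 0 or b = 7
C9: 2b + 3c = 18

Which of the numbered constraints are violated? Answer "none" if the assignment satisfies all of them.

C1: h = -9 is in {-9, -10, -12, -7}  holds
C2: h = -9 lies in [-10, -9]  holds
C3: b = 10 is outside [3, 8]  fails
C4: 3h − 3g = 3(-9) − 3(2) = -33, not -34  fails
C5: h² + b² = (-9)² + 10² = 81 + 100 = 181  holds
C6: g − c = 2 − 0 = 2  holds
C7: c + h = 0 + (-9) = -9  holds
C8: c = 0 = 0 (first disjunct)  holds
C9: 2b + 3c = 2(10) + 3(0) = 20, not 18  fails

No — constraints 3, 4, and 9 are not satisfied.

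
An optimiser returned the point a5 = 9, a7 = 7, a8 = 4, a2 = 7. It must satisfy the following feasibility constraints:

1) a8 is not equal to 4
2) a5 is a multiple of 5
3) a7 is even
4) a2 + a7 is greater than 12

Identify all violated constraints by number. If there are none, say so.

1) a8 = 4, but 4 is required to differ — fails.
2) 9 = 5*1 + 4, so 5 does not divide 9 — fails.
3) a7 = 7 is odd — fails.
4) a2 + a7 = 7 + 7 = 14; 14 > 12 — holds.

The assignment fails constraints 1, 2, 3.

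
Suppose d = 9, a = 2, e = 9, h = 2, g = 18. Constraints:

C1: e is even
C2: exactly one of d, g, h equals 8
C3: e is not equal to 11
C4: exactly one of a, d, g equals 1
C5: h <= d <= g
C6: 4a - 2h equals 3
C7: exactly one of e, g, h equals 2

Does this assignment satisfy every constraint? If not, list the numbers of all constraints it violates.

C1: e = 9 is odd  FAIL
C2: d=9, g=18, h=2; 0 of them equal 8, not exactly one  FAIL
C3: e = 9, and 9 ≠ 11  OK
C4: a=2, d=9, g=18; 0 of them equal 1, not exactly one  FAIL
C5: values 2 <= 9 <= 18  OK
C6: 4a - 2h = 4(2) - 2(2) = 4, not 3  FAIL
C7: e=9, g=18, h=2; 1 of them equals 2  OK

Constraints 1, 2, 4, and 6 do not hold.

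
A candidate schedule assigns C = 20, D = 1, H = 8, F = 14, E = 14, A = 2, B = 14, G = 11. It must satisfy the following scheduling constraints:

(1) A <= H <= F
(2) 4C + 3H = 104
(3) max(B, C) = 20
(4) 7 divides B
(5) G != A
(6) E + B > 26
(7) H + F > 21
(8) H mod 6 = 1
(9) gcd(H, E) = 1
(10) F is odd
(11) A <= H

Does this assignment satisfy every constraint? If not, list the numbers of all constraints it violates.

(1) values 2 <= 8 <= 14 — OK.
(2) 4C + 3H = 4(20) + 3(8) = 104 — OK.
(3) max(14, 20) = 20 — OK.
(4) 14 / 7 = 2, so 7 divides 14 — OK.
(5) G = 11, A = 2; distinct — OK.
(6) E + B = 14 + 14 = 28; 28 > 26 — OK.
(7) H + F = 8 + 14 = 22; 22 > 21 — OK.
(8) 8 mod 6 = 2, not 1 — violated.
(9) gcd(8, 14) = 2, not 1 — violated.
(10) F = 14 is even — violated.
(11) A = 2, H = 8; 2 ≤ 8 — OK.

The assignment fails constraints 8, 9, 10.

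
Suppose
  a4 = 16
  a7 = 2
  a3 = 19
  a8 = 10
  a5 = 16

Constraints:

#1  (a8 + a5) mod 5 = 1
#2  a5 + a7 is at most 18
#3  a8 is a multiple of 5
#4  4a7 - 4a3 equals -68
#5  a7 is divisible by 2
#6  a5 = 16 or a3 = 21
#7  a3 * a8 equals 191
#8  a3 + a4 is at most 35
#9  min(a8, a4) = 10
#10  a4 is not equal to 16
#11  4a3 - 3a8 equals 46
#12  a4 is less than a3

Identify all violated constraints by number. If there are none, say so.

Constraints 7 and 10 are violated.

#1 a8 + a5 = 26; 26 mod 5 = 1 — OK.
#2 a5 + a7 = 16 + 2 = 18; 18 ≤ 18 — OK.
#3 10 / 5 = 2, so 5 divides 10 — OK.
#4 4a7 - 4a3 = 4(2) - 4(19) = -68 — OK.
#5 2 / 2 = 1, so 2 divides 2 — OK.
#6 a5 = 16 = 16 (first disjunct) — OK.
#7 a3 * a8 = 19 * 10 = 190, not 191 — violated.
#8 a3 + a4 = 19 + 16 = 35; 35 ≤ 35 — OK.
#9 min(10, 16) = 10 — OK.
#10 a4 = 16, but 16 is required to differ — violated.
#11 4a3 - 3a8 = 4(19) - 3(10) = 46 — OK.
#12 a4 = 16, a3 = 19; 16 < 19 — OK.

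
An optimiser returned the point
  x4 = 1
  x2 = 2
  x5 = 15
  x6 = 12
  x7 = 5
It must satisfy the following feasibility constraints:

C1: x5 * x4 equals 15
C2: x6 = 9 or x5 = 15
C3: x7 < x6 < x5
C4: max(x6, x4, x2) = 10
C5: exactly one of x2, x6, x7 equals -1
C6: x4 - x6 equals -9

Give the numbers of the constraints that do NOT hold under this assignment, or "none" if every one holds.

C1: x5 * x4 = 15 * 1 = 15 — holds.
C2: x6 = 12 ≠ 9, but x5 = 15 = 15 (second disjunct) — holds.
C3: values 5 < 12 < 15 — holds.
C4: max(12, 1, 2) = 12, not 10 — fails.
C5: x2=2, x6=12, x7=5; 0 of them equal -1, not exactly one — fails.
C6: x4 - x6 = 1 - 12 = -11, not -9 — fails.

Constraints 4, 5, and 6 are violated.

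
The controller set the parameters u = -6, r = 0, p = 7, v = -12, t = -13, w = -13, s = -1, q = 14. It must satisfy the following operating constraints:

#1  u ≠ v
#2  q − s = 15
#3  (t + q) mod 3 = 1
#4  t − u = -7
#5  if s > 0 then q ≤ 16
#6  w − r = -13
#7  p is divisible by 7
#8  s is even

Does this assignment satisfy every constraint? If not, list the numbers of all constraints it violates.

#1 u = -6, v = -12; distinct — holds.
#2 q − s = 14 − (-1) = 15 — holds.
#3 t + q = 1; 1 mod 3 = 1 — holds.
#4 t − u = -13 − (-6) = -7 — holds.
#5 s = -1, not > 0; antecedent false, conditional vacuously true — holds.
#6 w − r = -13 − 0 = -13 — holds.
#7 7 / 7 = 1, so 7 divides 7 — holds.
#8 s = -1 is odd — does not hold.

Violated: 8.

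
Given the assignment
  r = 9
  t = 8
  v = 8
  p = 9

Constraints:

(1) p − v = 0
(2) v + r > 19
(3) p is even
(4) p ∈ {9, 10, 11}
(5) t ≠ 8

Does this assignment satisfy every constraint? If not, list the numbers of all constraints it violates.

(1) p − v = 9 − 8 = 1, not 0  false
(2) v + r = 8 + 9 = 17; 17 ≤ 19, bound 19 not met  false
(3) p = 9 is odd  false
(4) p = 9 is in {9, 10, 11}  true
(5) t = 8, but 8 is required to differ  false

No — constraints 1, 2, 3, and 5 are not satisfied.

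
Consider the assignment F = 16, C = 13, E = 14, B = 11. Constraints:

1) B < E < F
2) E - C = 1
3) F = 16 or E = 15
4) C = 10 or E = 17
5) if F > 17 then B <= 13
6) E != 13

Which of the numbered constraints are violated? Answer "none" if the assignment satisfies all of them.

Constraint 4 does not hold.

1) values 11 < 14 < 16 — holds.
2) E - C = 14 - 13 = 1 — holds.
3) F = 16 = 16 (first disjunct) — holds.
4) C = 13 ≠ 10 and E = 14 ≠ 17; both disjuncts false — does not hold.
5) F = 16, not > 17; antecedent false, conditional vacuously true — holds.
6) E = 14, and 14 ≠ 13 — holds.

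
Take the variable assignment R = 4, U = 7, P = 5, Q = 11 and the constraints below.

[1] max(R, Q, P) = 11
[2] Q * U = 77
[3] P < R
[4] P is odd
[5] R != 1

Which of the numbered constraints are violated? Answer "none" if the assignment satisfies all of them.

Constraint 3 is violated.

[1] max(4, 11, 5) = 11  true
[2] Q * U = 11 * 7 = 77  true
[3] P = 5, R = 4; 5 ≥ 4 (want <)  false
[4] P = 5 is odd  true
[5] R = 4, and 4 ≠ 1  true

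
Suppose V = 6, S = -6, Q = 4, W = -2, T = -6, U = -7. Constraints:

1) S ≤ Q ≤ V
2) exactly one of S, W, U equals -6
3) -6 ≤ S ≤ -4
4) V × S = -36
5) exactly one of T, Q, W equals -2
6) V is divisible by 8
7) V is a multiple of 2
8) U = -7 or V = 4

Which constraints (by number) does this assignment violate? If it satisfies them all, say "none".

1) values -6 ≤ 4 ≤ 6  ✔
2) S=-6, W=-2, U=-7; 1 of them equals -6  ✔
3) S = -6 lies in [-6, -4]  ✔
4) V × S = 6 × (-6) = -36  ✔
5) T=-6, Q=4, W=-2; 1 of them equals -2  ✔
6) 6 = 8×0 + 6, so 8 does not divide 6  ✘
7) 6 / 2 = 3, so 2 divides 6  ✔
8) U = -7 = -7 (first disjunct)  ✔

The assignment fails constraint 6.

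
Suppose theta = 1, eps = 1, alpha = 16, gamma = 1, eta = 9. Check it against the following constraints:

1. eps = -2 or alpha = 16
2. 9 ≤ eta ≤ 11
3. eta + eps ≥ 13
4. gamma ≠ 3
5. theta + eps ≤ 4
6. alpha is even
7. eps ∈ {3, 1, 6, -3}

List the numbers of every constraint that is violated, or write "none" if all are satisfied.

1. eps = 1 ≠ -2, but alpha = 16 = 16 (second disjunct) — OK.
2. eta = 9 lies in [9, 11] — OK.
3. eta + eps = 9 + 1 = 10; 10 < 13, bound 13 not met — violated.
4. gamma = 1, and 1 ≠ 3 — OK.
5. theta + eps = 1 + 1 = 2; 2 ≤ 4 — OK.
6. alpha = 16 is even — OK.
7. eps = 1 is in {3, 1, 6, -3} — OK.

Constraint 3 is violated.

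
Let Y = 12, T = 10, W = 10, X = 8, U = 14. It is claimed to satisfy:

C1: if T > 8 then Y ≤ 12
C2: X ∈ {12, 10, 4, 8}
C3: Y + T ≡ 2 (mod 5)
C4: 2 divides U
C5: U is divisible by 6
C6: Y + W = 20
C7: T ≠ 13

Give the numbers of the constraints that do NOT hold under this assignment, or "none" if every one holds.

C1: T = 10 > 8, so we need Y ≤ 12; Y = 12 ≤ 12 — satisfied.
C2: X = 8 is in {12, 10, 4, 8} — satisfied.
C3: Y + T = 22; 22 mod 5 = 2 — satisfied.
C4: 14 / 2 = 7, so 2 divides 14 — satisfied.
C5: 14 = 6×2 + 2, so 6 does not divide 14 — violated.
C6: Y + W = 12 + 10 = 22, not 20 — violated.
C7: T = 10, and 10 ≠ 13 — satisfied.

Violated: 5, 6.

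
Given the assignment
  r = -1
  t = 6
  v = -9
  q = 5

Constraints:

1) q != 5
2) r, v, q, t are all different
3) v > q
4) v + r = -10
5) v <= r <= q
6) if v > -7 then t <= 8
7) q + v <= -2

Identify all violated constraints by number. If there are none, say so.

Constraints 1 and 3 do not hold.

1) q = 5, but 5 is required to differ  fails
2) values -1, -9, 5, 6 are pairwise distinct  holds
3) v = -9, q = 5; -9 ≤ 5 (want >)  fails
4) v + r = -9 + (-1) = -10  holds
5) values -9 <= -1 <= 5  holds
6) v = -9, not > -7; antecedent false, conditional vacuously true  holds
7) q + v = 5 + (-9) = -4; -4 ≤ -2  holds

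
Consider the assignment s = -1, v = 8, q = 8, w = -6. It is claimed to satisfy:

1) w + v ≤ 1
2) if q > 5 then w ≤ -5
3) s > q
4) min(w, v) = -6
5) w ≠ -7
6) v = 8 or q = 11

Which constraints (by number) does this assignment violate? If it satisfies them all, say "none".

1) w + v = -6 + 8 = 2; 2 > 1, bound 1 not met — fails.
2) q = 8 > 5, so we need w ≤ -5; w = -6 ≤ -5 — holds.
3) s = -1, q = 8; -1 ≤ 8 (want >) — fails.
4) min(-6, 8) = -6 — holds.
5) w = -6, and -6 ≠ -7 — holds.
6) v = 8 = 8 (first disjunct) — holds.

No — constraints 1 and 3 are not satisfied.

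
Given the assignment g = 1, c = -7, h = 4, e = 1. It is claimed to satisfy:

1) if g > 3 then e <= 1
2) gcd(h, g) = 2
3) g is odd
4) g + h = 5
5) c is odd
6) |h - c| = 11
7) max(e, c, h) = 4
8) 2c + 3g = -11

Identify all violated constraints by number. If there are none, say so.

1) g = 1, not > 3; antecedent false, conditional vacuously true — holds.
2) gcd(4, 1) = 1, not 2 — does not hold.
3) g = 1 is odd — holds.
4) g + h = 1 + 4 = 5 — holds.
5) c = -7 is odd — holds.
6) |4 - (-7)| = 11 — holds.
7) max(1, -7, 4) = 4 — holds.
8) 2c + 3g = 2(-7) + 3(1) = -11 — holds.

Constraint 2 is violated.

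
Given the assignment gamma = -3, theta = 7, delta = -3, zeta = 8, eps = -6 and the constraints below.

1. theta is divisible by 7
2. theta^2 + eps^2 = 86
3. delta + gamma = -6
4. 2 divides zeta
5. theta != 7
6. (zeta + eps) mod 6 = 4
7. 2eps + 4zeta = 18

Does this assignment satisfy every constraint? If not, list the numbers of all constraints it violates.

1. 7 / 7 = 1, so 7 divides 7  ✓
2. theta^2 + eps^2 = 7^2 + (-6)^2 = 49 + 36 = 85, not 86  ✗
3. delta + gamma = -3 + (-3) = -6  ✓
4. 8 / 2 = 4, so 2 divides 8  ✓
5. theta = 7, but 7 is required to differ  ✗
6. zeta + eps = 2; 2 mod 6 = 2, not 4  ✗
7. 2eps + 4zeta = 2(-6) + 4(8) = 20, not 18  ✗

Constraints 2, 5, 6, 7 are violated.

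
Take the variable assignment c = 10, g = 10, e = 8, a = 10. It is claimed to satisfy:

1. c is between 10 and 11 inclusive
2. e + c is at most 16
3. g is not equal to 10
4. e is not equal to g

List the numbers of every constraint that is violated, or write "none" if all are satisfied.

The assignment fails constraints 2 and 3.

1. c = 10 lies in [10, 11] — holds.
2. e + c = 8 + 10 = 18; 18 > 16, bound 16 not met — fails.
3. g = 10, but 10 is required to differ — fails.
4. e = 8, g = 10; distinct — holds.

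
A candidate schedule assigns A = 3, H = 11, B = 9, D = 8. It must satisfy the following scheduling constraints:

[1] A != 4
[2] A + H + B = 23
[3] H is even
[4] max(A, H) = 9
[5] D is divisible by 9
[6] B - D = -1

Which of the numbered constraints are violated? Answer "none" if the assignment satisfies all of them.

No — constraints 3, 4, 5, 6 are not satisfied.

[1] A = 3, and 3 ≠ 4 — holds.
[2] A + H + B = 3 + 11 + 9 = 23 — holds.
[3] H = 11 is odd — does not hold.
[4] max(3, 11) = 11, not 9 — does not hold.
[5] 8 = 9*0 + 8, so 9 does not divide 8 — does not hold.
[6] B - D = 9 - 8 = 1, not -1 — does not hold.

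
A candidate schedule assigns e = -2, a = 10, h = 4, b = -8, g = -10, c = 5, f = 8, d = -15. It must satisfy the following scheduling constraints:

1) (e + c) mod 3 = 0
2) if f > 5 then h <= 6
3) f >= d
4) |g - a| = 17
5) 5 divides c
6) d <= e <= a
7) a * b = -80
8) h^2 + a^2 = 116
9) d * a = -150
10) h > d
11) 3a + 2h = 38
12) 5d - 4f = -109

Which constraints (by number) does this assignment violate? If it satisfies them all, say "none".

1) e + c = 3; 3 mod 3 = 0 — OK.
2) f = 8 > 5, so we need h ≤ 6; h = 4 ≤ 6 — OK.
3) f = 8, d = -15; 8 ≥ -15 — OK.
4) |-10 - 10| = 20, not 17 — violated.
5) 5 / 5 = 1, so 5 divides 5 — OK.
6) values -15 <= -2 <= 10 — OK.
7) a * b = 10 * (-8) = -80 — OK.
8) h^2 + a^2 = 4^2 + 10^2 = 16 + 100 = 116 — OK.
9) d * a = -15 * 10 = -150 — OK.
10) h = 4, d = -15; 4 > -15 — OK.
11) 3a + 2h = 3(10) + 2(4) = 38 — OK.
12) 5d - 4f = 5(-15) - 4(8) = -107, not -109 — violated.

No — constraints 4 and 12 are not satisfied.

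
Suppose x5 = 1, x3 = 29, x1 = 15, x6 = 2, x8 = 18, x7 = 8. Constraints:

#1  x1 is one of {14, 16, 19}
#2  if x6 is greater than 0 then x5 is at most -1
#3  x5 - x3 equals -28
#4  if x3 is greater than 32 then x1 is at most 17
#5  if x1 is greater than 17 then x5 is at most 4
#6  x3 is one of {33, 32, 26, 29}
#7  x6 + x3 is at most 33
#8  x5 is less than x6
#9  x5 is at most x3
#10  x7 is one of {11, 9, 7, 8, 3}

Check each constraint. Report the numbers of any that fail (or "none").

#1 x1 = 15 is not in {14, 16, 19}  FAIL
#2 x6 = 2 > 0, so we need x5 ≤ -1; but x5 = 1 > -1  FAIL
#3 x5 - x3 = 1 - 29 = -28  OK
#4 x3 = 29, not > 32; antecedent false, conditional vacuously true  OK
#5 x1 = 15, not > 17; antecedent false, conditional vacuously true  OK
#6 x3 = 29 is in {33, 32, 26, 29}  OK
#7 x6 + x3 = 2 + 29 = 31; 31 ≤ 33  OK
#8 x5 = 1, x6 = 2; 1 < 2  OK
#9 x5 = 1, x3 = 29; 1 ≤ 29  OK
#10 x7 = 8 is in {11, 9, 7, 8, 3}  OK

Constraints 1 and 2 are violated.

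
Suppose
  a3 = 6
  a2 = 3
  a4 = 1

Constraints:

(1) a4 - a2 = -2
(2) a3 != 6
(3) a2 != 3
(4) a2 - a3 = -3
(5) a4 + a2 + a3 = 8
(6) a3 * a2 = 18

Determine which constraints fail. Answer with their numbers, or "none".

(1) a4 - a2 = 1 - 3 = -2 — holds.
(2) a3 = 6, but 6 is required to differ — fails.
(3) a2 = 3, but 3 is required to differ — fails.
(4) a2 - a3 = 3 - 6 = -3 — holds.
(5) a4 + a2 + a3 = 1 + 3 + 6 = 10, not 8 — fails.
(6) a3 * a2 = 6 * 3 = 18 — holds.

Violated: 2, 3, and 5.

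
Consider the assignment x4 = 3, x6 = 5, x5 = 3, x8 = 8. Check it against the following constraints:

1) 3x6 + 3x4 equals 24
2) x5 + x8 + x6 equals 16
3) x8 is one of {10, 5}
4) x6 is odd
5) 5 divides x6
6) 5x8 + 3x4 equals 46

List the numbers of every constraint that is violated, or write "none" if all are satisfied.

Constraints 3 and 6 do not hold.

1) 3x6 + 3x4 = 3(5) + 3(3) = 24  OK
2) x5 + x8 + x6 = 3 + 8 + 5 = 16  OK
3) x8 = 8 is not in {10, 5}  FAIL
4) x6 = 5 is odd  OK
5) 5 / 5 = 1, so 5 divides 5  OK
6) 5x8 + 3x4 = 5(8) + 3(3) = 49, not 46  FAIL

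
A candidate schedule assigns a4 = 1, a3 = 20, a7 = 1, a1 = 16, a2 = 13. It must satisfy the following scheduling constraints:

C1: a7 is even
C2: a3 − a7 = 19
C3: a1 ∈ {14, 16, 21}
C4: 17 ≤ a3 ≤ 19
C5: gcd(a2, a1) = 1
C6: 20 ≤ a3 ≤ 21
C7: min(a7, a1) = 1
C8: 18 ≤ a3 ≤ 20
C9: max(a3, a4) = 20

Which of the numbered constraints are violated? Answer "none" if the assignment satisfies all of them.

C1: a7 = 1 is odd — violated.
C2: a3 − a7 = 20 − 1 = 19 — satisfied.
C3: a1 = 16 is in {14, 16, 21} — satisfied.
C4: a3 = 20 is outside [17, 19] — violated.
C5: gcd(13, 16) = 1 — satisfied.
C6: a3 = 20 lies in [20, 21] — satisfied.
C7: min(1, 16) = 1 — satisfied.
C8: a3 = 20 lies in [18, 20] — satisfied.
C9: max(20, 1) = 20 — satisfied.

Constraints 1 and 4 are violated.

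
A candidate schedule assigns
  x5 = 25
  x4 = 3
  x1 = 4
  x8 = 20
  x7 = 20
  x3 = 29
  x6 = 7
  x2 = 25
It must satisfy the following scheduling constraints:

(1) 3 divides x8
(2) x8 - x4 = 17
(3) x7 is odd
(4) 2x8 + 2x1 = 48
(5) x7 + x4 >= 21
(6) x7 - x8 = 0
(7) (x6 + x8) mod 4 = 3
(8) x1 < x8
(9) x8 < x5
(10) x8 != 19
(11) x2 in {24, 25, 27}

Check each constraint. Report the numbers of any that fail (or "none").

Constraints 1 and 3 are violated.

(1) 20 = 3*6 + 2, so 3 does not divide 20  ✗
(2) x8 - x4 = 20 - 3 = 17  ✓
(3) x7 = 20 is even  ✗
(4) 2x8 + 2x1 = 2(20) + 2(4) = 48  ✓
(5) x7 + x4 = 20 + 3 = 23; 23 ≥ 21  ✓
(6) x7 - x8 = 20 - 20 = 0  ✓
(7) x6 + x8 = 27; 27 mod 4 = 3  ✓
(8) x1 = 4, x8 = 20; 4 < 20  ✓
(9) x8 = 20, x5 = 25; 20 < 25  ✓
(10) x8 = 20, and 20 ≠ 19  ✓
(11) x2 = 25 is in {24, 25, 27}  ✓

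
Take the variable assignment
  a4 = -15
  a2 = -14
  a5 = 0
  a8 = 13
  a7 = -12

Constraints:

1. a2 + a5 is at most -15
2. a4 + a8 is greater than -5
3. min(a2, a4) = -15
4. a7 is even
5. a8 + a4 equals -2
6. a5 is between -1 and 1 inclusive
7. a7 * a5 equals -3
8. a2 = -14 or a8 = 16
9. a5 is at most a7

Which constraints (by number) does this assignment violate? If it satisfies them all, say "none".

Constraints 1, 7, and 9 are violated.

1. a2 + a5 = -14 + 0 = -14; -14 > -15, bound -15 not met — does not hold.
2. a4 + a8 = -15 + 13 = -2; -2 > -5 — holds.
3. min(-14, -15) = -15 — holds.
4. a7 = -12 is even — holds.
5. a8 + a4 = 13 + (-15) = -2 — holds.
6. a5 = 0 lies in [-1, 1] — holds.
7. a7 * a5 = -12 * 0 = 0, not -3 — does not hold.
8. a2 = -14 = -14 (first disjunct) — holds.
9. a5 = 0, a7 = -12; 0 > -12 (want ≤) — does not hold.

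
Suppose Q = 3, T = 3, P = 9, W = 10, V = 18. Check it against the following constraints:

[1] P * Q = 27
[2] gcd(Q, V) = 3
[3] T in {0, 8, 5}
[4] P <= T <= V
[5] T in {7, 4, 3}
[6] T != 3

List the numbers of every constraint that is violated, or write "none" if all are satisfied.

[1] P * Q = 9 * 3 = 27  OK
[2] gcd(3, 18) = 3  OK
[3] T = 3 is not in {0, 8, 5}  FAIL
[4] values 9, 3, 18; P = 9 is not <= T = 3  FAIL
[5] T = 3 is in {7, 4, 3}  OK
[6] T = 3, but 3 is required to differ  FAIL

Violated: 3, 4, and 6.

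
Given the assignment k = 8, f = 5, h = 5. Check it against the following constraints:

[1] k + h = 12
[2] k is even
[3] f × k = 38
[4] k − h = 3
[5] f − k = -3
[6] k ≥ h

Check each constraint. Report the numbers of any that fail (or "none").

The assignment fails constraints 1 and 3.

[1] k + h = 8 + 5 = 13, not 12  FAIL
[2] k = 8 is even  OK
[3] f × k = 5 × 8 = 40, not 38  FAIL
[4] k − h = 8 − 5 = 3  OK
[5] f − k = 5 − 8 = -3  OK
[6] k = 8, h = 5; 8 ≥ 5  OK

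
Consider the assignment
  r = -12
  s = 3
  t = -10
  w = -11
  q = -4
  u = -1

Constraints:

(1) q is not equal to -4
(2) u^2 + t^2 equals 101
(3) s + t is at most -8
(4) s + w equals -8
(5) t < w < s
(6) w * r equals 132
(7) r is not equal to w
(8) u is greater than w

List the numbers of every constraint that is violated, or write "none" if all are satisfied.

Constraints 1, 3, 5 do not hold.

(1) q = -4, but -4 is required to differ  FAIL
(2) u^2 + t^2 = (-1)^2 + (-10)^2 = 1 + 100 = 101  OK
(3) s + t = 3 + (-10) = -7; -7 > -8, bound -8 not met  FAIL
(4) s + w = 3 + (-11) = -8  OK
(5) values -10, -11, 3; t = -10 is not < w = -11  FAIL
(6) w * r = -11 * (-12) = 132  OK
(7) r = -12, w = -11; distinct  OK
(8) u = -1, w = -11; -1 > -11  OK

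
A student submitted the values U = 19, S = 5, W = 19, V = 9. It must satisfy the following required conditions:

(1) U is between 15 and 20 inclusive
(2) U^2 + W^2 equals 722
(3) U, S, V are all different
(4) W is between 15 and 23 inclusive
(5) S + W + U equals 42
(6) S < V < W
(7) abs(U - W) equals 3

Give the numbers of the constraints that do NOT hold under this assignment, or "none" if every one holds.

(1) U = 19 lies in [15, 20]  true
(2) U^2 + W^2 = 19^2 + 19^2 = 361 + 361 = 722  true
(3) values 19, 5, 9 are pairwise distinct  true
(4) W = 19 lies in [15, 23]  true
(5) S + W + U = 5 + 19 + 19 = 43, not 42  false
(6) values 5 < 9 < 19  true
(7) abs(19 - 19) = 0, not 3  false

Violated: 5 and 7.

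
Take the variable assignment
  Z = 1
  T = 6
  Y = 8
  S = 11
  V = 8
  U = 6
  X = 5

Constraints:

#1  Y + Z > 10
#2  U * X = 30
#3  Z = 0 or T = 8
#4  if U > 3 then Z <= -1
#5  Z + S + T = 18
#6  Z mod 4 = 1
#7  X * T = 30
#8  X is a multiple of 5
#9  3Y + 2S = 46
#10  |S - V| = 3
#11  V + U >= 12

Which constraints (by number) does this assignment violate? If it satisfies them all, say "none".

No — constraints 1, 3, and 4 are not satisfied.

#1 Y + Z = 8 + 1 = 9; 9 ≤ 10, bound 10 not met — violated.
#2 U * X = 6 * 5 = 30 — OK.
#3 Z = 1 ≠ 0 and T = 6 ≠ 8; both disjuncts false — violated.
#4 U = 6 > 3, so we need Z ≤ -1; but Z = 1 > -1 — violated.
#5 Z + S + T = 1 + 11 + 6 = 18 — OK.
#6 1 mod 4 = 1 — OK.
#7 X * T = 5 * 6 = 30 — OK.
#8 5 / 5 = 1, so 5 divides 5 — OK.
#9 3Y + 2S = 3(8) + 2(11) = 46 — OK.
#10 |11 - 8| = 3 — OK.
#11 V + U = 8 + 6 = 14; 14 ≥ 12 — OK.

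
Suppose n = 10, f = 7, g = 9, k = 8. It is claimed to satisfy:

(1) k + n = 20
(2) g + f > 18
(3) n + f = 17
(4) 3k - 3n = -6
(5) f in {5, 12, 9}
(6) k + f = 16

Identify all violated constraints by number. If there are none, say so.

Violated: 1, 2, 5, 6.

(1) k + n = 8 + 10 = 18, not 20 — does not hold.
(2) g + f = 9 + 7 = 16; 16 ≤ 18, bound 18 not met — does not hold.
(3) n + f = 10 + 7 = 17 — holds.
(4) 3k - 3n = 3(8) - 3(10) = -6 — holds.
(5) f = 7 is not in {5, 12, 9} — does not hold.
(6) k + f = 8 + 7 = 15, not 16 — does not hold.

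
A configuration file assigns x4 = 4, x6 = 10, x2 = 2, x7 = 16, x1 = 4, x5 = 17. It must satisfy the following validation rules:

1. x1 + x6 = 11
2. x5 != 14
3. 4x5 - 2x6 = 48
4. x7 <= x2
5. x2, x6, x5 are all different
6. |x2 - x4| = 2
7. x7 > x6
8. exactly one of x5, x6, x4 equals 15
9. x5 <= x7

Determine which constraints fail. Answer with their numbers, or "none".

Constraints 1, 4, 8, and 9 do not hold.

1. x1 + x6 = 4 + 10 = 14, not 11 — violated.
2. x5 = 17, and 17 ≠ 14 — OK.
3. 4x5 - 2x6 = 4(17) - 2(10) = 48 — OK.
4. x7 = 16, x2 = 2; 16 > 2 (want ≤) — violated.
5. values 2, 10, 17 are pairwise distinct — OK.
6. |2 - 4| = 2 — OK.
7. x7 = 16, x6 = 10; 16 > 10 — OK.
8. x5=17, x6=10, x4=4; 0 of them equal 15, not exactly one — violated.
9. x5 = 17, x7 = 16; 17 > 16 (want ≤) — violated.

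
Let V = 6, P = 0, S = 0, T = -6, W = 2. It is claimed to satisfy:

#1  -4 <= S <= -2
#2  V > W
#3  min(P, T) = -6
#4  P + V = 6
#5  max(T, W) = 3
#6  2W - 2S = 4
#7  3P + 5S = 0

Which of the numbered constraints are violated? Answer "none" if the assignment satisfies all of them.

Violated: 1 and 5.

#1 S = 0 is outside [-4, -2]  false
#2 V = 6, W = 2; 6 > 2  true
#3 min(0, -6) = -6  true
#4 P + V = 0 + 6 = 6  true
#5 max(-6, 2) = 2, not 3  false
#6 2W - 2S = 2(2) - 2(0) = 4  true
#7 3P + 5S = 3(0) + 5(0) = 0  true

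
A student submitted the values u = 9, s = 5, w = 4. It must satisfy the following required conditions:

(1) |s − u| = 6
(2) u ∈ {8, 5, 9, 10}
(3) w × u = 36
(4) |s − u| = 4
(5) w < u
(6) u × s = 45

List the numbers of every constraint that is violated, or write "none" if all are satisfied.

Constraint 1 is violated.

(1) |5 − 9| = 4, not 6  false
(2) u = 9 is in {8, 5, 9, 10}  true
(3) w × u = 4 × 9 = 36  true
(4) |5 − 9| = 4  true
(5) w = 4, u = 9; 4 < 9  true
(6) u × s = 9 × 5 = 45  true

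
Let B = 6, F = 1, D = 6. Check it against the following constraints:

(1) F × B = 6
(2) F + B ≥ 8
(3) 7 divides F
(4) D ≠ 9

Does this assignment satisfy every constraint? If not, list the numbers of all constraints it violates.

(1) F × B = 1 × 6 = 6 — holds.
(2) F + B = 1 + 6 = 7; 7 < 8, bound 8 not met — fails.
(3) 1 = 7×0 + 1, so 7 does not divide 1 — fails.
(4) D = 6, and 6 ≠ 9 — holds.

Constraints 2 and 3 are violated.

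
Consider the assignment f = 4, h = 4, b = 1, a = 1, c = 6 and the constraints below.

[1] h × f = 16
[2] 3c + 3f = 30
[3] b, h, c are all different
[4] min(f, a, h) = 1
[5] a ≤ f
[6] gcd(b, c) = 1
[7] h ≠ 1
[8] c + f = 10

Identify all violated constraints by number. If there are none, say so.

The assignment satisfies every constraint.

[1] h × f = 4 × 4 = 16  yes
[2] 3c + 3f = 3(6) + 3(4) = 30  yes
[3] values 1, 4, 6 are pairwise distinct  yes
[4] min(4, 1, 4) = 1  yes
[5] a = 1, f = 4; 1 ≤ 4  yes
[6] gcd(1, 6) = 1  yes
[7] h = 4, and 4 ≠ 1  yes
[8] c + f = 6 + 4 = 10  yes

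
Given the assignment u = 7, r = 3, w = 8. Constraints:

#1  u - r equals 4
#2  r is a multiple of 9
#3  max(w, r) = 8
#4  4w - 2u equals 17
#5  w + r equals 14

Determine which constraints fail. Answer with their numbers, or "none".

#1 u - r = 7 - 3 = 4 — holds.
#2 3 = 9*0 + 3, so 9 does not divide 3 — fails.
#3 max(8, 3) = 8 — holds.
#4 4w - 2u = 4(8) - 2(7) = 18, not 17 — fails.
#5 w + r = 8 + 3 = 11, not 14 — fails.

The assignment fails constraints 2, 4, and 5.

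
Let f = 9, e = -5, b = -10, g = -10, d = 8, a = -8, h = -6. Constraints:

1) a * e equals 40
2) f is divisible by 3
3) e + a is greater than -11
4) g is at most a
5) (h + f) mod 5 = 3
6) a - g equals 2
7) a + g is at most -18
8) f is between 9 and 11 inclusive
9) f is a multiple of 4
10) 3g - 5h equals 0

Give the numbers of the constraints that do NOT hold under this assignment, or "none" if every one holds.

The assignment fails constraints 3 and 9.

1) a * e = -8 * (-5) = 40 — holds.
2) 9 / 3 = 3, so 3 divides 9 — holds.
3) e + a = -5 + (-8) = -13; -13 ≤ -11, bound -11 not met — fails.
4) g = -10, a = -8; -10 ≤ -8 — holds.
5) h + f = 3; 3 mod 5 = 3 — holds.
6) a - g = -8 - (-10) = 2 — holds.
7) a + g = -8 + (-10) = -18; -18 ≤ -18 — holds.
8) f = 9 lies in [9, 11] — holds.
9) 9 = 4*2 + 1, so 4 does not divide 9 — fails.
10) 3g - 5h = 3(-10) - 5(-6) = 0 — holds.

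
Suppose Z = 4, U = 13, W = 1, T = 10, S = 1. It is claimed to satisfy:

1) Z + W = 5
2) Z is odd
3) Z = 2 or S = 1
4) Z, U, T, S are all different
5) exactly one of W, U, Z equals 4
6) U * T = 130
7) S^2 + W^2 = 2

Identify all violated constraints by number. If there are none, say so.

Constraint 2 does not hold.

1) Z + W = 4 + 1 = 5  yes
2) Z = 4 is even  no
3) Z = 4 ≠ 2, but S = 1 = 1 (second disjunct)  yes
4) values 4, 13, 10, 1 are pairwise distinct  yes
5) W=1, U=13, Z=4; 1 of them equals 4  yes
6) U * T = 13 * 10 = 130  yes
7) S^2 + W^2 = 1^2 + 1^2 = 1 + 1 = 2  yes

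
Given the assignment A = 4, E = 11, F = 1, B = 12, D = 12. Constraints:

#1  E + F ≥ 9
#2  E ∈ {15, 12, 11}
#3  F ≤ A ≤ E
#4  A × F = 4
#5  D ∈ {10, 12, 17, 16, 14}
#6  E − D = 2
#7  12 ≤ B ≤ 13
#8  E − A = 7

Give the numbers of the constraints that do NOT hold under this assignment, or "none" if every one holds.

Constraint 6 is violated.

#1 E + F = 11 + 1 = 12; 12 ≥ 9 — holds.
#2 E = 11 is in {15, 12, 11} — holds.
#3 values 1 ≤ 4 ≤ 11 — holds.
#4 A × F = 4 × 1 = 4 — holds.
#5 D = 12 is in {10, 12, 17, 16, 14} — holds.
#6 E − D = 11 − 12 = -1, not 2 — does not hold.
#7 B = 12 lies in [12, 13] — holds.
#8 E − A = 11 − 4 = 7 — holds.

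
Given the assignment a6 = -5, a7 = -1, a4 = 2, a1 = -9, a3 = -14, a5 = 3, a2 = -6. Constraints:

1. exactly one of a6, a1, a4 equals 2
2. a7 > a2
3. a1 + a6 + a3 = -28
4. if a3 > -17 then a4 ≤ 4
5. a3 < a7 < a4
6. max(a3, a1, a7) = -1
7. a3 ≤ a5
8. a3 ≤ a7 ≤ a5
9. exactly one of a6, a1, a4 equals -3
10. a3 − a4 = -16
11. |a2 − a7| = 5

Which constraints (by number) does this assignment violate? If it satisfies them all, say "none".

1. a6=-5, a1=-9, a4=2; 1 of them equals 2  ✔
2. a7 = -1, a2 = -6; -1 > -6  ✔
3. a1 + a6 + a3 = -9 + (-5) + (-14) = -28  ✔
4. a3 = -14 > -17, so we need a4 ≤ 4; a4 = 2 ≤ 4  ✔
5. values -14 < -1 < 2  ✔
6. max(-14, -9, -1) = -1  ✔
7. a3 = -14, a5 = 3; -14 ≤ 3  ✔
8. values -14 ≤ -1 ≤ 3  ✔
9. a6=-5, a1=-9, a4=2; 0 of them equal -3, not exactly one  ✘
10. a3 − a4 = -14 − 2 = -16  ✔
11. |-6 − (-1)| = 5  ✔

No — constraint 9 is not satisfied.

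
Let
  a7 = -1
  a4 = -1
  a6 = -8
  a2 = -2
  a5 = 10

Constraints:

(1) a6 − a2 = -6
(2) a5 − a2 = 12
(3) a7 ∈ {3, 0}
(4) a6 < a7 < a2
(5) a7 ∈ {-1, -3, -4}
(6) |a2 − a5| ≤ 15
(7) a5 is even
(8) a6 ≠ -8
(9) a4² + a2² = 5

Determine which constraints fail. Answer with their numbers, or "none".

(1) a6 − a2 = -8 − (-2) = -6  holds
(2) a5 − a2 = 10 − (-2) = 12  holds
(3) a7 = -1 is not in {3, 0}  fails
(4) values -8, -1, -2; a7 = -1 is not < a2 = -2  fails
(5) a7 = -1 is in {-1, -3, -4}  holds
(6) |-2 − 10| = 12; 12 ≤ 15  holds
(7) a5 = 10 is even  holds
(8) a6 = -8, but -8 is required to differ  fails
(9) a4² + a2² = (-1)² + (-2)² = 1 + 4 = 5  holds

Violated: 3, 4, 8.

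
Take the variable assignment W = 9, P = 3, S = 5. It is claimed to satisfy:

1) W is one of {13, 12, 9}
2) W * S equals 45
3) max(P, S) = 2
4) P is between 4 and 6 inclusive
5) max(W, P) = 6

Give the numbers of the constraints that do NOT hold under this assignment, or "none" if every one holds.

Violated: 3, 4, 5.

1) W = 9 is in {13, 12, 9}  true
2) W * S = 9 * 5 = 45  true
3) max(3, 5) = 5, not 2  false
4) P = 3 is outside [4, 6]  false
5) max(9, 3) = 9, not 6  false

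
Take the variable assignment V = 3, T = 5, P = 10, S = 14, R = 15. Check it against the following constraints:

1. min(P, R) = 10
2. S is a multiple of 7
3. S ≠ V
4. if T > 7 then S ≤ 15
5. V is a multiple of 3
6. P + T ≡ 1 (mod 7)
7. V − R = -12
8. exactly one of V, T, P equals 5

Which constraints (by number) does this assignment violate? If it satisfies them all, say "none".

1. min(10, 15) = 10 — satisfied.
2. 14 / 7 = 2, so 7 divides 14 — satisfied.
3. S = 14, V = 3; distinct — satisfied.
4. T = 5, not > 7; antecedent false, conditional vacuously true — satisfied.
5. 3 / 3 = 1, so 3 divides 3 — satisfied.
6. P + T = 15; 15 mod 7 = 1 — satisfied.
7. V − R = 3 − 15 = -12 — satisfied.
8. V=3, T=5, P=10; 1 of them equals 5 — satisfied.

None — every constraint holds.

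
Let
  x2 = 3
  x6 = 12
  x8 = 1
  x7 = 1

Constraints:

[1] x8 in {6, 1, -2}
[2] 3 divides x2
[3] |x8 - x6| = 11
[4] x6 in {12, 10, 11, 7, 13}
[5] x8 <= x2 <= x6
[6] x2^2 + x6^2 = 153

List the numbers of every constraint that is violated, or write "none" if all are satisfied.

[1] x8 = 1 is in {6, 1, -2}  ✓
[2] 3 / 3 = 1, so 3 divides 3  ✓
[3] |1 - 12| = 11  ✓
[4] x6 = 12 is in {12, 10, 11, 7, 13}  ✓
[5] values 1 <= 3 <= 12  ✓
[6] x2^2 + x6^2 = 3^2 + 12^2 = 9 + 144 = 153  ✓

None — every constraint holds.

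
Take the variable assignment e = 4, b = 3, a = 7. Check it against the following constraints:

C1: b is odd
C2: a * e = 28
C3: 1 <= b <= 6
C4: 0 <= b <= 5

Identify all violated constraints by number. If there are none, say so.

No violations.

C1: b = 3 is odd — holds.
C2: a * e = 7 * 4 = 28 — holds.
C3: b = 3 lies in [1, 6] — holds.
C4: b = 3 lies in [0, 5] — holds.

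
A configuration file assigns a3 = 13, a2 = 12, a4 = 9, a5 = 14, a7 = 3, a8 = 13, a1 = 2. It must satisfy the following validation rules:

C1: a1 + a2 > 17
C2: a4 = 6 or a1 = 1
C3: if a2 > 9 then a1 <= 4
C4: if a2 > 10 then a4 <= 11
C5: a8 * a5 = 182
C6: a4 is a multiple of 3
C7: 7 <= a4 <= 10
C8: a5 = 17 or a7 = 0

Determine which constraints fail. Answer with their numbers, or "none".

C1: a1 + a2 = 2 + 12 = 14; 14 ≤ 17, bound 17 not met — violated.
C2: a4 = 9 ≠ 6 and a1 = 2 ≠ 1; both disjuncts false — violated.
C3: a2 = 12 > 9, so we need a1 ≤ 4; a1 = 2 ≤ 4 — OK.
C4: a2 = 12 > 10, so we need a4 ≤ 11; a4 = 9 ≤ 11 — OK.
C5: a8 * a5 = 13 * 14 = 182 — OK.
C6: 9 / 3 = 3, so 3 divides 9 — OK.
C7: a4 = 9 lies in [7, 10] — OK.
C8: a5 = 14 ≠ 17 and a7 = 3 ≠ 0; both disjuncts false — violated.

Violated: 1, 2, and 8.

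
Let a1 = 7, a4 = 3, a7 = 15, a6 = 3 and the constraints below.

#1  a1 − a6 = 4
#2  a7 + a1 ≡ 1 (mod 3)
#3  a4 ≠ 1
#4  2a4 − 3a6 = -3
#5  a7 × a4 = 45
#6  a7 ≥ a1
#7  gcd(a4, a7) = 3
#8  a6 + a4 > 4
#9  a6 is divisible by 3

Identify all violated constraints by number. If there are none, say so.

#1 a1 − a6 = 7 − 3 = 4 — holds.
#2 a7 + a1 = 22; 22 mod 3 = 1 — holds.
#3 a4 = 3, and 3 ≠ 1 — holds.
#4 2a4 − 3a6 = 2(3) − 3(3) = -3 — holds.
#5 a7 × a4 = 15 × 3 = 45 — holds.
#6 a7 = 15, a1 = 7; 15 ≥ 7 — holds.
#7 gcd(3, 15) = 3 — holds.
#8 a6 + a4 = 3 + 3 = 6; 6 > 4 — holds.
#9 3 / 3 = 1, so 3 divides 3 — holds.

Yes — all constraints hold.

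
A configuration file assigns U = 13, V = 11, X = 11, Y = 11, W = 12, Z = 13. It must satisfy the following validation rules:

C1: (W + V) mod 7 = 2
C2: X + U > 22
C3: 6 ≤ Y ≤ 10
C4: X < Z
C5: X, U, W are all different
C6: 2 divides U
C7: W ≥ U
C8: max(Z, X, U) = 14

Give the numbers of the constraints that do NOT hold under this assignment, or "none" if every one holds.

C1: W + V = 23; 23 mod 7 = 2  holds
C2: X + U = 11 + 13 = 24; 24 > 22  holds
C3: Y = 11 is outside [6, 10]  fails
C4: X = 11, Z = 13; 11 < 13  holds
C5: values 11, 13, 12 are pairwise distinct  holds
C6: 13 = 2×6 + 1, so 2 does not divide 13  fails
C7: W = 12, U = 13; 12 < 13 (want ≥)  fails
C8: max(13, 11, 13) = 13, not 14  fails

Constraints 3, 6, 7, and 8 are violated.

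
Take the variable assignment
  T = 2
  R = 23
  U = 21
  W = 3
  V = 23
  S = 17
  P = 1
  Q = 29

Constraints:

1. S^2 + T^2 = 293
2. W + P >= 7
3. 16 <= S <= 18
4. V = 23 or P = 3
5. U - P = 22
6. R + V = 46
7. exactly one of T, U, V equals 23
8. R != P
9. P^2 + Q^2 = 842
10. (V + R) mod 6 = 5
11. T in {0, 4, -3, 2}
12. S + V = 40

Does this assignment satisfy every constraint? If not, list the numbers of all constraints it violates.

1. S^2 + T^2 = 17^2 + 2^2 = 289 + 4 = 293  yes
2. W + P = 3 + 1 = 4; 4 < 7, bound 7 not met  no
3. S = 17 lies in [16, 18]  yes
4. V = 23 = 23 (first disjunct)  yes
5. U - P = 21 - 1 = 20, not 22  no
6. R + V = 23 + 23 = 46  yes
7. T=2, U=21, V=23; 1 of them equals 23  yes
8. R = 23, P = 1; distinct  yes
9. P^2 + Q^2 = 1^2 + 29^2 = 1 + 841 = 842  yes
10. V + R = 46; 46 mod 6 = 4, not 5  no
11. T = 2 is in {0, 4, -3, 2}  yes
12. S + V = 17 + 23 = 40  yes

Violated: 2, 5, and 10.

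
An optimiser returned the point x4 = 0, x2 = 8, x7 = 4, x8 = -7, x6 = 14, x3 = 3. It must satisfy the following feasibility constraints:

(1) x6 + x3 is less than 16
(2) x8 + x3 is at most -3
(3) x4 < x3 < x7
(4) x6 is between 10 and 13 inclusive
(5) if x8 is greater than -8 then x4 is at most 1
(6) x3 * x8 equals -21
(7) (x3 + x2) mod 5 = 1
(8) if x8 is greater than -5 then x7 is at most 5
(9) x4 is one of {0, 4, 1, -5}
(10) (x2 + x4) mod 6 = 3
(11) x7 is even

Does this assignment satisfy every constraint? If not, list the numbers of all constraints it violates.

The assignment fails constraints 1, 4, and 10.

(1) x6 + x3 = 14 + 3 = 17; 17 ≥ 16, bound 16 not met — fails.
(2) x8 + x3 = -7 + 3 = -4; -4 ≤ -3 — holds.
(3) values 0 < 3 < 4 — holds.
(4) x6 = 14 is outside [10, 13] — fails.
(5) x8 = -7 > -8, so we need x4 ≤ 1; x4 = 0 ≤ 1 — holds.
(6) x3 * x8 = 3 * (-7) = -21 — holds.
(7) x3 + x2 = 11; 11 mod 5 = 1 — holds.
(8) x8 = -7, not > -5; antecedent false, conditional vacuously true — holds.
(9) x4 = 0 is in {0, 4, 1, -5} — holds.
(10) x2 + x4 = 8; 8 mod 6 = 2, not 3 — fails.
(11) x7 = 4 is even — holds.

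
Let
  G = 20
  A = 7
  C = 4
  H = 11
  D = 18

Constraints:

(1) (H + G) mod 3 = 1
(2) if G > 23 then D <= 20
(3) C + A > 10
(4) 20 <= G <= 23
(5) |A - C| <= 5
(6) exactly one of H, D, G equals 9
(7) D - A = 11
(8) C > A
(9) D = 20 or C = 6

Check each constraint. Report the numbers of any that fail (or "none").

No — constraints 6, 8, and 9 are not satisfied.

(1) H + G = 31; 31 mod 3 = 1  OK
(2) G = 20, not > 23; antecedent false, conditional vacuously true  OK
(3) C + A = 4 + 7 = 11; 11 > 10  OK
(4) G = 20 lies in [20, 23]  OK
(5) |7 - 4| = 3; 3 ≤ 5  OK
(6) H=11, D=18, G=20; 0 of them equal 9, not exactly one  FAIL
(7) D - A = 18 - 7 = 11  OK
(8) C = 4, A = 7; 4 ≤ 7 (want >)  FAIL
(9) D = 18 ≠ 20 and C = 4 ≠ 6; both disjuncts false  FAIL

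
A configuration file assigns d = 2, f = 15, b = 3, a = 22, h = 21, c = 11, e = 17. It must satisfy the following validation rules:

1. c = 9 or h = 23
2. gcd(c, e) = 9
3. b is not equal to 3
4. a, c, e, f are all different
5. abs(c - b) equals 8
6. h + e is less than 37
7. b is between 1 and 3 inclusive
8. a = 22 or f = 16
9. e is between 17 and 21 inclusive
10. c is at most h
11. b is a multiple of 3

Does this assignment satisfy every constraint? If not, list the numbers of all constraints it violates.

1. c = 11 ≠ 9 and h = 21 ≠ 23; both disjuncts false — does not hold.
2. gcd(11, 17) = 1, not 9 — does not hold.
3. b = 3, but 3 is required to differ — does not hold.
4. values 22, 11, 17, 15 are pairwise distinct — holds.
5. abs(11 - 3) = 8 — holds.
6. h + e = 21 + 17 = 38; 38 ≥ 37, bound 37 not met — does not hold.
7. b = 3 lies in [1, 3] — holds.
8. a = 22 = 22 (first disjunct) — holds.
9. e = 17 lies in [17, 21] — holds.
10. c = 11, h = 21; 11 ≤ 21 — holds.
11. 3 / 3 = 1, so 3 divides 3 — holds.

The assignment fails constraints 1, 2, 3, and 6.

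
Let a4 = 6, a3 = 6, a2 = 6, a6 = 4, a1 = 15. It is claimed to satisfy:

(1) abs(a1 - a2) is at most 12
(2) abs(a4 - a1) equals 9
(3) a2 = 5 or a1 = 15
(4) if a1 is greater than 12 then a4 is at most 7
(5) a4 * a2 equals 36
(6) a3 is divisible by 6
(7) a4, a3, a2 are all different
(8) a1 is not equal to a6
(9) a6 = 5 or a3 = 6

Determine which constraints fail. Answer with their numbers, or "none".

No — constraint 7 is not satisfied.

(1) abs(15 - 6) = 9; 9 ≤ 12 — satisfied.
(2) abs(6 - 15) = 9 — satisfied.
(3) a2 = 6 ≠ 5, but a1 = 15 = 15 (second disjunct) — satisfied.
(4) a1 = 15 > 12, so we need a4 ≤ 7; a4 = 6 ≤ 7 — satisfied.
(5) a4 * a2 = 6 * 6 = 36 — satisfied.
(6) 6 / 6 = 1, so 6 divides 6 — satisfied.
(7) a4 = a3 = 6, not all different — violated.
(8) a1 = 15, a6 = 4; distinct — satisfied.
(9) a6 = 4 ≠ 5, but a3 = 6 = 6 (second disjunct) — satisfied.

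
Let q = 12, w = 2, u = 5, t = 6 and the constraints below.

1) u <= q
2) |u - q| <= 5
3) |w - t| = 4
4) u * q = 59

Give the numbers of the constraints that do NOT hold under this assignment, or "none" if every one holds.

1) u = 5, q = 12; 5 ≤ 12 — holds.
2) |5 - 12| = 7; 7 > 5, exceeds bound 5 — fails.
3) |2 - 6| = 4 — holds.
4) u * q = 5 * 12 = 60, not 59 — fails.

Violated: 2 and 4.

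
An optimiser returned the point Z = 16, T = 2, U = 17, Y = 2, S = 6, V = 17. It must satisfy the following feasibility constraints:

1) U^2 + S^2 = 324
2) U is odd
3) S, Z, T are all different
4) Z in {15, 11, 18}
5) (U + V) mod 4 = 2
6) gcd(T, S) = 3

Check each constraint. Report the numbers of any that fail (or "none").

1) U^2 + S^2 = 17^2 + 6^2 = 289 + 36 = 325, not 324 — fails.
2) U = 17 is odd — holds.
3) values 6, 16, 2 are pairwise distinct — holds.
4) Z = 16 is not in {15, 11, 18} — fails.
5) U + V = 34; 34 mod 4 = 2 — holds.
6) gcd(2, 6) = 2, not 3 — fails.

Violated: 1, 4, and 6.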